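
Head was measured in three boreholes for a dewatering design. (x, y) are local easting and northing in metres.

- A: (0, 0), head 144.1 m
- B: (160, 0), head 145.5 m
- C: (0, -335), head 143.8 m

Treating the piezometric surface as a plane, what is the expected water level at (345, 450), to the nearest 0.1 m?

147.5 m

∂h/∂x = (145.5 − 144.1) / (160 − 0) = +0.008750
∂h/∂y = (143.8 − 144.1) / (-335 − 0) = +0.0008955
h(345, 450) = 144.1 + (+0.008750)·(345) + (+0.0008955)·(450) = 144.1 +3.019 +0.403 = 147.522 m.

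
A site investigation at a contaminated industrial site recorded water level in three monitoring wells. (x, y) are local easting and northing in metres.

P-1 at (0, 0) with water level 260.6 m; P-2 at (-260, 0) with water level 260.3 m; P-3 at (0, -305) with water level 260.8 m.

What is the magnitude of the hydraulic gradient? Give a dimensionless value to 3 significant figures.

∂h/∂x = (260.3 − 260.6) / (-260 − 0) = +0.001154
∂h/∂y = (260.8 − 260.6) / (-305 − 0) = -0.0006557
|∇h| = √(0.001154² + -0.0006557²) = 0.001327

0.00133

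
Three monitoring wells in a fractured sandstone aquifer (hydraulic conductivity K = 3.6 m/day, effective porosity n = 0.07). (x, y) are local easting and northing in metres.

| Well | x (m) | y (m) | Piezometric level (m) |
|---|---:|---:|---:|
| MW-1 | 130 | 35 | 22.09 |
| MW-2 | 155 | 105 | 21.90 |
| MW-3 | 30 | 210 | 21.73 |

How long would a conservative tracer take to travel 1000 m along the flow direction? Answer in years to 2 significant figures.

Three-point gradient (reference MW-1): Δ to MW-2 = (25, 70, -0.19), Δ to MW-3 = (-100, 175, -0.36).
∂h/∂x = -0.0007077, ∂h/∂y = -0.002462 (det = 11375).
|∇h| = √(-0.0007077² + -0.002462²) = 0.002562
Seepage velocity v = K·i/n = 3.6 × 0.002562 / 0.07 = 0.1318 m/day.
t = 1000 / 0.1318 = 7587 days = 20.8 years.

21 years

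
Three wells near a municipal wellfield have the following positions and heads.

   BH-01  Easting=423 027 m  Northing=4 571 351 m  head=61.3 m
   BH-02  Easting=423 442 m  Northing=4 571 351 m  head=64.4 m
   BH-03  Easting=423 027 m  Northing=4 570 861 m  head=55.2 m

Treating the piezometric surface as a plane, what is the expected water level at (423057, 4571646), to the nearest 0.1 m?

∂h/∂x = (64.4 − 61.3) / (423442 − 423027) = +0.007470
∂h/∂y = (55.2 − 61.3) / (4570861 − 4571351) = +0.01245
h(423057, 4571646) = 61.3 + (+0.007470)·(30) + (+0.01245)·(295) = 61.3 +0.224 +3.672 = 65.197 m.

65.2 m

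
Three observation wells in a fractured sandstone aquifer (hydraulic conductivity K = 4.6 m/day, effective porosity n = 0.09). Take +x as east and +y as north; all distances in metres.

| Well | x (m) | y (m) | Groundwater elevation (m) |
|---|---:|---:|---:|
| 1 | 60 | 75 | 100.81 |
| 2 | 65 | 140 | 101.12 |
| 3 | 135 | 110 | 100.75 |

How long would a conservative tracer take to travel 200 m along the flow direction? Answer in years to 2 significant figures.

1.8 years

With h = a·x + b·y + c and 1 as origin, the differences give:
  5·a + 65·b = +0.31
  75·a + 35·b = -0.06
Eliminate b (×35 and ×65, subtract): -4700·a = 14.750 → a = ∂h/∂x = -0.003138
Back-substitute: b = ∂h/∂y = +0.005011.
|∇h| = √(-0.003138² + 0.005011²) = 0.005912
Seepage velocity v = K·i/n = 4.6 × 0.005912 / 0.09 = 0.3022 m/day.
t = 200 / 0.3022 = 661.8 days = 1.81 years.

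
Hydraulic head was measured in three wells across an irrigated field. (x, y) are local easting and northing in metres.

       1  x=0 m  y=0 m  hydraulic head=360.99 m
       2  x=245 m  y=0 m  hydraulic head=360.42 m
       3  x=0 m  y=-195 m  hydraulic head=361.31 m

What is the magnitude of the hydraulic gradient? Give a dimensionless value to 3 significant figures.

0.00285

∂h/∂x = (360.42 − 360.99) / (245 − 0) = -0.002327
∂h/∂y = (361.31 − 360.99) / (-195 − 0) = -0.001641
|∇h| = √(-0.002327² + -0.001641²) = 0.002847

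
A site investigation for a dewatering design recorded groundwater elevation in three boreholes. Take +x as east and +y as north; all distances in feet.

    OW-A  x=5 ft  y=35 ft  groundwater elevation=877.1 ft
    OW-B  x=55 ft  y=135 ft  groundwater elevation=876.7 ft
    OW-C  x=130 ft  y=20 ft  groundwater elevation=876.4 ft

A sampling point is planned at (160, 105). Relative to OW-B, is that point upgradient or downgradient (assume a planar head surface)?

downgradient

Taking OW-A as reference: OW-B−OW-A = (50, 100, -0.4); OW-C−OW-A = (125, -15, -0.7).
Determinant of the coordinate differences = 50·(-15) − 125·100 = -13250.
∂h/∂x = [(-0.4)·(-15) − (-0.7)·100] / -13250 = -0.005736
∂h/∂y = [50·(-0.7) − 125·(-0.4)] / -13250 = -0.001132
Head at (160, 105) = 877.1 + (-0.005736)·(155) + (-0.001132)·(70) = 876.13 ft.
That is lower than the 876.7 ft at OW-B, so the point is downgradient.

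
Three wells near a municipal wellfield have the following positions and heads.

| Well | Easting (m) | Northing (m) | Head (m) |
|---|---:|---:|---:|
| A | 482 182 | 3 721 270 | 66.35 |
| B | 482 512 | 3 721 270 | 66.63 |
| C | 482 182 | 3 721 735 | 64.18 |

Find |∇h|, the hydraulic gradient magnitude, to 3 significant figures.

∂h/∂x = (66.63 − 66.35) / (482512 − 482182) = +0.0008485
∂h/∂y = (64.18 − 66.35) / (3721735 − 3721270) = -0.004667
|∇h| = √(0.0008485² + -0.004667²) = 0.004744

0.00474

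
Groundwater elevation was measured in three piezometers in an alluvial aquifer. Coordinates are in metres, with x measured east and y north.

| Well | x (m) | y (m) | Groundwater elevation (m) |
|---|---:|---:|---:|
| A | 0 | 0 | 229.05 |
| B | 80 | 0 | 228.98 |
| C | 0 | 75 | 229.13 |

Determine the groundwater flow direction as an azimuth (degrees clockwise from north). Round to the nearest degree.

141°

∂h/∂x = (228.98 − 229.05) / (80 − 0) = -0.0008750
∂h/∂y = (229.13 − 229.05) / (75 − 0) = +0.001067
Flow direction (−∇h) has components (+0.0008750 E, -0.001067 N).
Azimuth = atan2(E, N) = atan2(+0.0008750, -0.001067) = 140.6° ≈ 141°.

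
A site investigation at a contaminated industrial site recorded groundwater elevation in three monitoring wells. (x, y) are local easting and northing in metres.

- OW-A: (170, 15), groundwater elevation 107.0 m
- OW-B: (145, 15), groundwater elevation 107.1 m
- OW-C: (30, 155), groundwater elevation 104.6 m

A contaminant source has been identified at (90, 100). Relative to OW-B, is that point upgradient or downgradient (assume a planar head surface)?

downgradient

With h = a·x + b·y + c and OW-A as origin, the differences give:
  (-25)·a + 0·b = +0.1
  (-140)·a + 140·b = -2.4
Eliminate b (×140 and ×0, subtract): -3500·a = 14.00 → a = ∂h/∂x = -0.004000
Back-substitute: b = ∂h/∂y = -0.02114.
Head at (90, 100) = 107.0 + (-0.004000)·(-80) + (-0.02114)·(85) = 105.52 m.
That is lower than the 107.1 m at OW-B, so the point is downgradient.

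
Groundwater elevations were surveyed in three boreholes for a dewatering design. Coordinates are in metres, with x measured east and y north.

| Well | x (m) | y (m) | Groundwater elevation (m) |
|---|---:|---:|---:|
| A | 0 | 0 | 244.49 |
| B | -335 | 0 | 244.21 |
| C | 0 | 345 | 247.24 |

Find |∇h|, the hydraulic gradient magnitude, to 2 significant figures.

∂h/∂x = (244.21 − 244.49) / (-335 − 0) = +0.0008358
∂h/∂y = (247.24 − 244.49) / (345 − 0) = +0.007971
|∇h| = √(0.0008358² + 0.007971²) = 0.008015

0.0080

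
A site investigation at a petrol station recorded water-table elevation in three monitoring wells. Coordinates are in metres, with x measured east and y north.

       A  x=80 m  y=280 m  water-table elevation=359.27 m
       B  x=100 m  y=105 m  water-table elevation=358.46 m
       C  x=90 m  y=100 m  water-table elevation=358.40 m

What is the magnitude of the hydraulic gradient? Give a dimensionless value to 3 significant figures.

Taking A as reference: B−A = (20, -175, -0.81); C−A = (10, -180, -0.87).
Determinant of the coordinate differences = 20·(-180) − 10·(-175) = -1850.
∂h/∂x = [(-0.81)·(-180) − (-0.87)·(-175)] / -1850 = +0.003486
∂h/∂y = [20·(-0.87) − 10·(-0.81)] / -1850 = +0.005027
|∇h| = √(0.003486² + 0.005027²) = 0.006117

0.00612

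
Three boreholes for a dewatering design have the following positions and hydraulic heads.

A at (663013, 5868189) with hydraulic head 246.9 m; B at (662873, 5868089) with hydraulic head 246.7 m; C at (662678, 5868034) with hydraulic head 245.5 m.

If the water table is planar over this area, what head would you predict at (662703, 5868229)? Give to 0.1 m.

243.6 m

With h = a·x + b·y + c and A as origin, the differences give:
  (-140)·a + (-100)·b = -0.2
  (-335)·a + (-155)·b = -1.4
Eliminate b (×(-155) and ×(-100), subtract): -11800·a = -109.00 → a = ∂h/∂x = +0.009237
Back-substitute: b = ∂h/∂y = -0.01093.
h(662703, 5868229) = 246.9 + (+0.009237)·(-310) + (-0.01093)·(40) = 246.9 -2.864 -0.437 = 243.599 m.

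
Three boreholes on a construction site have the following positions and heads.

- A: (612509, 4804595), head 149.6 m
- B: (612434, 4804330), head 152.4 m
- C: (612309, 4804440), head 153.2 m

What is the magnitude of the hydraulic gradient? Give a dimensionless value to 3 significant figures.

Differences from A: to B (Δx, Δy, Δh) = (-75, -265, +2.8); to C = (-200, -155, +3.6).
Solve a·Δx + b·Δy = Δh: det = (-75)·(-155) − (-200)·(-265) = -41375.
∂h/∂x = [(+2.8)·(-155) − (+3.6)·(-265)] / -41375 = -0.01257
∂h/∂y = [(-75)·(+3.6) − (-200)·(+2.8)] / -41375 = -0.007009
|∇h| = √(-0.01257² + -0.007009²) = 0.01439

0.0144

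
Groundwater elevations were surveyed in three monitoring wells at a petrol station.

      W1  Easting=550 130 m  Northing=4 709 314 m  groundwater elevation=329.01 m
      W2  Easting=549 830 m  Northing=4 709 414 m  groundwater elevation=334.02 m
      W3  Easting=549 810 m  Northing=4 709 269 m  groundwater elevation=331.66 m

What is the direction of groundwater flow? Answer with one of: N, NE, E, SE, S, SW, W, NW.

Taking W1 as reference: W2−W1 = (-300, 100, +5.01); W3−W1 = (-320, -45, +2.65).
Determinant of the coordinate differences = (-300)·(-45) − (-320)·100 = 45500.
∂h/∂x = [(+5.01)·(-45) − (+2.65)·100] / 45500 = -0.01078
∂h/∂y = [(-300)·(+2.65) − (-320)·(+5.01)] / 45500 = +0.01776
Flow = −∇h = (+0.01078 east, -0.01776 north), which points southeast.

SE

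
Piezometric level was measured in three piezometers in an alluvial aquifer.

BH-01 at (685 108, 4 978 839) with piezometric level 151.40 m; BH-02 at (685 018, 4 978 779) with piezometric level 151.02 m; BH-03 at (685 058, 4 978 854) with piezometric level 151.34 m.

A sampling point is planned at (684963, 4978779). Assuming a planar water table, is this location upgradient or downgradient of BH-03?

With h = a·x + b·y + c and BH-01 as origin, the differences give:
  (-90)·a + (-60)·b = -0.38
  (-50)·a + 15·b = -0.06
Eliminate b (×15 and ×(-60), subtract): -4350·a = -9.300 → a = ∂h/∂x = +0.002138
Back-substitute: b = ∂h/∂y = +0.003126.
Head at (684963, 4978779) = 151.40 + (+0.002138)·(-145) + (+0.003126)·(-60) = 150.90 m.
That is lower than the 151.34 m at BH-03, so the point is downgradient.

downgradient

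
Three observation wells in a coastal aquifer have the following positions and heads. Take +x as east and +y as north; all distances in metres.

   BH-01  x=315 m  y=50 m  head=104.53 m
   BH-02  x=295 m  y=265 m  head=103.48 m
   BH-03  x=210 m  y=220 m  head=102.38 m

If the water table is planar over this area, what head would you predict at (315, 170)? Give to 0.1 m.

Taking BH-01 as reference: BH-02−BH-01 = (-20, 215, -1.05); BH-03−BH-01 = (-105, 170, -2.15).
Determinant of the coordinate differences = (-20)·170 − (-105)·215 = 19175.
∂h/∂x = [(-1.05)·170 − (-2.15)·215] / 19175 = +0.01480
∂h/∂y = [(-20)·(-2.15) − (-105)·(-1.05)] / 19175 = -0.003507
h(315, 170) = 104.53 + (+0.01480)·(0) + (-0.003507)·(120) = 104.53 +0.000 -0.421 = 104.109 m.

104.1 m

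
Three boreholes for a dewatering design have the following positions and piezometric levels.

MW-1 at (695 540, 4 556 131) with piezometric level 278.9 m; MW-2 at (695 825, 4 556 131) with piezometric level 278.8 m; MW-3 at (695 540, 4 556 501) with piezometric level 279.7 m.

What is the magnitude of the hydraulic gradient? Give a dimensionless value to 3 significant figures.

0.00219

∂h/∂x = (278.8 − 278.9) / (695825 − 695540) = -0.0003509
∂h/∂y = (279.7 − 278.9) / (4556501 − 4556131) = +0.002162
|∇h| = √(-0.0003509² + 0.002162²) = 0.00219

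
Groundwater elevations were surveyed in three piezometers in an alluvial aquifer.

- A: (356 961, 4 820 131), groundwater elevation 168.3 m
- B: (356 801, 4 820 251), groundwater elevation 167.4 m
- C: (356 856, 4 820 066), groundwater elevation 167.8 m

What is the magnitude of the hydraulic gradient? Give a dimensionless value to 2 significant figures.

0.0052

With h = a·x + b·y + c and A as origin, the differences give:
  (-160)·a + 120·b = -0.9
  (-105)·a + (-65)·b = -0.5
Eliminate b (×(-65) and ×120, subtract): 23000·a = 118.50 → a = ∂h/∂x = +0.005152
Back-substitute: b = ∂h/∂y = -0.0006304.
|∇h| = √(0.005152² + -0.0006304²) = 0.00519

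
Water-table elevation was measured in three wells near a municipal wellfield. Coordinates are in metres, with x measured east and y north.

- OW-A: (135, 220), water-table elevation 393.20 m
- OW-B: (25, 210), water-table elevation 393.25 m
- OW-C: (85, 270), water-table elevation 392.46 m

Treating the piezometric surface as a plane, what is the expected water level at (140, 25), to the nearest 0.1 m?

Differences from OW-A: to OW-B (Δx, Δy, Δh) = (-110, -10, +0.05); to OW-C = (-50, 50, -0.74).
Determinant of the coordinate differences = (-110)·50 − (-50)·(-10) = -6000.
∂h/∂x = [(+0.05)·50 − (-0.74)·(-10)] / -6000 = +0.0008167
∂h/∂y = [(-110)·(-0.74) − (-50)·(+0.05)] / -6000 = -0.01398
h(140, 25) = 393.20 + (+0.0008167)·(5) + (-0.01398)·(-195) = 393.20 +0.004 +2.727 = 395.931 m.

395.9 m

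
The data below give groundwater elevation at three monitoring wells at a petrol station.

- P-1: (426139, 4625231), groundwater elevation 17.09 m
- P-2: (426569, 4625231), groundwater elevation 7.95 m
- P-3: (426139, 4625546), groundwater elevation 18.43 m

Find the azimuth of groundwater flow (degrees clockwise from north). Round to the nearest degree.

101°

∂h/∂x = (7.95 − 17.09) / (426569 − 426139) = -0.02126
∂h/∂y = (18.43 − 17.09) / (4625546 − 4625231) = +0.004254
Flow direction (−∇h) has components (+0.02126 E, -0.004254 N).
Azimuth = atan2(E, N) = atan2(+0.02126, -0.004254) = 101.3° ≈ 101°.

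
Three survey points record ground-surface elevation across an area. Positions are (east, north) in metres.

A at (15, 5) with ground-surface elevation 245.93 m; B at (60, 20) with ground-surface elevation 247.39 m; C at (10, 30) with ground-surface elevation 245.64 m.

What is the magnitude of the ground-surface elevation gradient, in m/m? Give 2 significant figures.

Three-point gradient (reference A): Δ to B = (45, 15, +1.46), Δ to C = (-5, 25, -0.29).
∂z/∂x = +0.03404, ∂z/∂y = -0.004792 (det = 1200).
|∇f| = √(0.03404² + -0.004792²) = 0.03438 m/m

0.034 m/m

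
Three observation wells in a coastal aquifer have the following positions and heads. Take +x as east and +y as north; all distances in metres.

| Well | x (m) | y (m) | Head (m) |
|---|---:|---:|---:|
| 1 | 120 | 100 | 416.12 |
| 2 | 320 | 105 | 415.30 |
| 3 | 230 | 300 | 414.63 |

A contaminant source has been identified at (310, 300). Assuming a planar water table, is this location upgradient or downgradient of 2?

downgradient

With h = a·x + b·y + c and 1 as origin, the differences give:
  200·a + 5·b = -0.82
  110·a + 200·b = -1.49
Eliminate b (×200 and ×5, subtract): 39450·a = -156.550 → a = ∂h/∂x = -0.003968
Back-substitute: b = ∂h/∂y = -0.005267.
Head at (310, 300) = 416.12 + (-0.003968)·(190) + (-0.005267)·(200) = 414.31 m.
That is lower than the 415.30 m at 2, so the point is downgradient.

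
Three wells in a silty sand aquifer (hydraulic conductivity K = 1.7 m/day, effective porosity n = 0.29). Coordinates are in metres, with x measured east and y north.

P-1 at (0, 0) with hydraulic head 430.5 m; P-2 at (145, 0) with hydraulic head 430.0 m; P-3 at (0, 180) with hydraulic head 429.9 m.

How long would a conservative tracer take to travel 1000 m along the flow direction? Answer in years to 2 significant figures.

97 years

∂h/∂x = (430.0 − 430.5) / (145 − 0) = -0.003448
∂h/∂y = (429.9 − 430.5) / (180 − 0) = -0.003333
|∇h| = √(-0.003448² + -0.003333²) = 0.004796
Seepage velocity v = K·i/n = 1.7 × 0.004796 / 0.29 = 0.02811 m/day.
t = 1000 / 0.02811 = 3.557e+04 days = 97.4 years.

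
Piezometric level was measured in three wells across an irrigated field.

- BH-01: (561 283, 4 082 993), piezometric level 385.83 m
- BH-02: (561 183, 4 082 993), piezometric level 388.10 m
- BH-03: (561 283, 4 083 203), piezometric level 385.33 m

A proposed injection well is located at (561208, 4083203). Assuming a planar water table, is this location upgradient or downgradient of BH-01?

upgradient

∂h/∂x = (388.10 − 385.83) / (561183 − 561283) = -0.02270
∂h/∂y = (385.33 − 385.83) / (4083203 − 4082993) = -0.002381
Head at (561208, 4083203) = 385.83 + (-0.02270)·(-75) + (-0.002381)·(210) = 387.03 m.
That is higher than the 385.83 m at BH-01, so the point is upgradient.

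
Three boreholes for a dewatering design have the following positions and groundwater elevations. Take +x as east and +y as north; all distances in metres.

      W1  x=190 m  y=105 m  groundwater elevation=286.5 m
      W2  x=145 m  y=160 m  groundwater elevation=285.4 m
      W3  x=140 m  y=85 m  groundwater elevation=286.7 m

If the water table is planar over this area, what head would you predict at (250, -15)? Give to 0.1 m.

Taking W1 as reference: W2−W1 = (-45, 55, -1.1); W3−W1 = (-50, -20, +0.2).
Determinant of the coordinate differences = (-45)·(-20) − (-50)·55 = 3650.
∂h/∂x = [(-1.1)·(-20) − (+0.2)·55] / 3650 = +0.003014
∂h/∂y = [(-45)·(+0.2) − (-50)·(-1.1)] / 3650 = -0.01753
h(250, -15) = 286.5 + (+0.003014)·(60) + (-0.01753)·(-120) = 286.5 +0.181 +2.104 = 288.785 m.

288.8 m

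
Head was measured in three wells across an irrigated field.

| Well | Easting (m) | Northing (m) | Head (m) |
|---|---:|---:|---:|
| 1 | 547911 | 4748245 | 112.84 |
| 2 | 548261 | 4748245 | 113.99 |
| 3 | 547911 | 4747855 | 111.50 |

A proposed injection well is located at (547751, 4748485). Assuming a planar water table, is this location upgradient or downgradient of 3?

∂h/∂x = (113.99 − 112.84) / (548261 − 547911) = +0.003286
∂h/∂y = (111.50 − 112.84) / (4747855 − 4748245) = +0.003436
Head at (547751, 4748485) = 112.84 + (+0.003286)·(-160) + (+0.003436)·(240) = 113.14 m.
That is higher than the 111.50 m at 3, so the point is upgradient.

upgradient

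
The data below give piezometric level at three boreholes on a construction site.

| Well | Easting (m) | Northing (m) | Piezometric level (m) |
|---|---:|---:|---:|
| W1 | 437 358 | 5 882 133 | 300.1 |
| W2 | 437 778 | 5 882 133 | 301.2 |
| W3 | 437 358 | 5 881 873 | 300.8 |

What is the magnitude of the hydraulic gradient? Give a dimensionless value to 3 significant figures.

∂h/∂x = (301.2 − 300.1) / (437778 − 437358) = +0.002619
∂h/∂y = (300.8 − 300.1) / (5881873 − 5882133) = -0.002692
|∇h| = √(0.002619² + -0.002692²) = 0.003756

0.00376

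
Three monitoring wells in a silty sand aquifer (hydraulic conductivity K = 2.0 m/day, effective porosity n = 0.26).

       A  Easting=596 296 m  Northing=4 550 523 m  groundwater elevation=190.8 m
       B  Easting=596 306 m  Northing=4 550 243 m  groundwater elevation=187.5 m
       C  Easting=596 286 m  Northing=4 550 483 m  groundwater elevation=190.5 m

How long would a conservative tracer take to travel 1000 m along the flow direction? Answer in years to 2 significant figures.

Differences from A: to B (Δx, Δy, Δh) = (10, -280, -3.3); to C = (-10, -40, -0.3).
Determinant of the coordinate differences = 10·(-40) − (-10)·(-280) = -3200.
∂h/∂x = [(-3.3)·(-40) − (-0.3)·(-280)] / -3200 = -0.01500
∂h/∂y = [10·(-0.3) − (-10)·(-3.3)] / -3200 = +0.01125
|∇h| = √(-0.01500² + 0.01125²) = 0.01875
Seepage velocity v = K·i/n = 2.0 × 0.01875 / 0.26 = 0.1442 m/day.
t = 1000 / 0.1442 = 6935 days = 19 years.

19 years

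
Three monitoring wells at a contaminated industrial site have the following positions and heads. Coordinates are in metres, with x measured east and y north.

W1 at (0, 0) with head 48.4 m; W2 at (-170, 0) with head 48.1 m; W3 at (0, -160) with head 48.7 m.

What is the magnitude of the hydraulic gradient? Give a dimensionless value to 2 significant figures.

0.0026

∂h/∂x = (48.1 − 48.4) / (-170 − 0) = +0.001765
∂h/∂y = (48.7 − 48.4) / (-160 − 0) = -0.001875
|∇h| = √(0.001765² + -0.001875²) = 0.002575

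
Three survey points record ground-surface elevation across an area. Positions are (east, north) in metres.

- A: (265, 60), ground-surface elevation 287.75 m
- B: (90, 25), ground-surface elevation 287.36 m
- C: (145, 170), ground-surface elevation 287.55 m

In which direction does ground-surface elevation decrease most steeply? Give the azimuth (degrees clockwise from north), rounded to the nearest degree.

Taking A as reference: B−A = (-175, -35, -0.39); C−A = (-120, 110, -0.20).
Solve a·Δx + b·Δy = Δz: det = (-175)·110 − (-120)·(-35) = -23450.
∂z/∂x = [(-0.39)·110 − (-0.20)·(-35)] / -23450 = +0.002128
∂z/∂y = [(-175)·(-0.20) − (-120)·(-0.39)] / -23450 = +0.0005032
Steepest decrease is along −∇f: components (-0.002128 E, -0.0005032 N).
Azimuth = atan2(-0.002128, -0.0005032) = 256.7° ≈ 257°.

257°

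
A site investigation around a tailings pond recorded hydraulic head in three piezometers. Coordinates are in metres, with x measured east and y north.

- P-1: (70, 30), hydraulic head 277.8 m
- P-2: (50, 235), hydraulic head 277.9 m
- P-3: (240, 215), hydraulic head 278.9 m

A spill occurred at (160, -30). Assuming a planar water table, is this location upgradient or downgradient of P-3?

Differences from P-1: to P-2 (Δx, Δy, Δh) = (-20, 205, +0.1); to P-3 = (170, 185, +1.1).
Solve a·Δx + b·Δy = Δh: det = (-20)·185 − 170·205 = -38550.
∂h/∂x = [(+0.1)·185 − (+1.1)·205] / -38550 = +0.005370
∂h/∂y = [(-20)·(+1.1) − 170·(+0.1)] / -38550 = +0.001012
Head at (160, -30) = 277.8 + (+0.005370)·(90) + (+0.001012)·(-60) = 278.22 m.
That is lower than the 278.9 m at P-3, so the point is downgradient.

downgradient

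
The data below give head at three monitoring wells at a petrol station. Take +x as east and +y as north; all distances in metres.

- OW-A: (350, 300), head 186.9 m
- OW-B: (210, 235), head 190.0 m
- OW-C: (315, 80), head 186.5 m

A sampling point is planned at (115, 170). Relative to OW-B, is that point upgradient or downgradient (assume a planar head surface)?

upgradient

Three-point gradient (reference OW-A): Δ to OW-B = (-140, -65, +3.1), Δ to OW-C = (-35, -220, -0.4).
∂h/∂x = -0.02482, ∂h/∂y = +0.005767 (det = 28525).
Head at (115, 170) = 186.9 + (-0.02482)·(-235) + (+0.005767)·(-130) = 191.98 m.
That is higher than the 190.0 m at OW-B, so the point is upgradient.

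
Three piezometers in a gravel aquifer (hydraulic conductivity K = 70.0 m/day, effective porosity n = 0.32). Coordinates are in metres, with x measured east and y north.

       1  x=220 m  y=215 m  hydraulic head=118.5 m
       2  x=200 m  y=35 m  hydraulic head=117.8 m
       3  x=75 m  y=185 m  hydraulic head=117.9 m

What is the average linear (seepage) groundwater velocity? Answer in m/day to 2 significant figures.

1.1 m/day

Taking 1 as reference: 2−1 = (-20, -180, -0.7); 3−1 = (-145, -30, -0.6).
Solve a·Δx + b·Δy = Δh: det = (-20)·(-30) − (-145)·(-180) = -25500.
∂h/∂x = [(-0.7)·(-30) − (-0.6)·(-180)] / -25500 = +0.003412
∂h/∂y = [(-20)·(-0.6) − (-145)·(-0.7)] / -25500 = +0.003510
|∇h| = √(0.003412² + 0.003510²) = 0.004895
Seepage velocity v = K·i/n = 70.0 × 0.004895 / 0.32 = 1.071 m/day.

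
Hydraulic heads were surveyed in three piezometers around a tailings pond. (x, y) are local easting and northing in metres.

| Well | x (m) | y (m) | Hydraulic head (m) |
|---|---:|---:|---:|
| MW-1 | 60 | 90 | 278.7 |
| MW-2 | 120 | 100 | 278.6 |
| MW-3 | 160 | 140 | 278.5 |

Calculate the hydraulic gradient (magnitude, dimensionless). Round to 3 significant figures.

0.00180

Three-point gradient (reference MW-1): Δ to MW-2 = (60, 10, -0.1), Δ to MW-3 = (100, 50, -0.2).
∂h/∂x = -0.001500, ∂h/∂y = -0.001000 (det = 2000).
|∇h| = √(-0.001500² + -0.001000²) = 0.001803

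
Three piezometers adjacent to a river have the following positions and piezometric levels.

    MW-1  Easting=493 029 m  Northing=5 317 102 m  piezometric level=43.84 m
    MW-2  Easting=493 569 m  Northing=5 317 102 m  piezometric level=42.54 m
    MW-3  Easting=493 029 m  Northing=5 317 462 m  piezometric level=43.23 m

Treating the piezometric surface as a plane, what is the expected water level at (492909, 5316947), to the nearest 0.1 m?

44.4 m

∂h/∂x = (42.54 − 43.84) / (493569 − 493029) = -0.002407
∂h/∂y = (43.23 − 43.84) / (5317462 − 5317102) = -0.001694
h(492909, 5316947) = 43.84 + (-0.002407)·(-120) + (-0.001694)·(-155) = 43.84 +0.289 +0.263 = 44.392 m.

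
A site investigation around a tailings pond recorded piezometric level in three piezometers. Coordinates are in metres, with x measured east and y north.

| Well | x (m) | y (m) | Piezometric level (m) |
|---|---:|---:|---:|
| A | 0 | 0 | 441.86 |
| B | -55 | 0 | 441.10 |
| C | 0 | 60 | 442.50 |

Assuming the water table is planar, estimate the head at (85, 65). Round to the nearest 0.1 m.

443.7 m

∂h/∂x = (441.10 − 441.86) / (-55 − 0) = +0.01382
∂h/∂y = (442.50 − 441.86) / (60 − 0) = +0.01067
h(85, 65) = 441.86 + (+0.01382)·(85) + (+0.01067)·(65) = 441.86 +1.175 +0.693 = 443.728 m.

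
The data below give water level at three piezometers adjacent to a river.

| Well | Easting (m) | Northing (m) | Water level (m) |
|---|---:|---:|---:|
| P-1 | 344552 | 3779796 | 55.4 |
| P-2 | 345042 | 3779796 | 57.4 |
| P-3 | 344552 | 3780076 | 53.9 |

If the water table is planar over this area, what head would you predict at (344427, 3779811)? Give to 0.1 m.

∂h/∂x = (57.4 − 55.4) / (345042 − 344552) = +0.004082
∂h/∂y = (53.9 − 55.4) / (3780076 − 3779796) = -0.005357
h(344427, 3779811) = 55.4 + (+0.004082)·(-125) + (-0.005357)·(15) = 55.4 -0.510 -0.080 = 54.809 m.

54.8 m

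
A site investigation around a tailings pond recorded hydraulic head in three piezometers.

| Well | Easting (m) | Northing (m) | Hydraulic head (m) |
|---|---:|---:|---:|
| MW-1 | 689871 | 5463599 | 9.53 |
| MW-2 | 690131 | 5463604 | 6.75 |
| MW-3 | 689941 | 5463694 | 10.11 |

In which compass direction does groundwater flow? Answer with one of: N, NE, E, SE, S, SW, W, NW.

With h = a·x + b·y + c and MW-1 as origin, the differences give:
  260·a + 5·b = -2.78
  70·a + 95·b = +0.58
Eliminate b (×95 and ×5, subtract): 24350·a = -267.000 → a = ∂h/∂x = -0.01097
Back-substitute: b = ∂h/∂y = +0.01418.
Flow = −∇h = (+0.01097 east, -0.01418 north), which points southeast.

SE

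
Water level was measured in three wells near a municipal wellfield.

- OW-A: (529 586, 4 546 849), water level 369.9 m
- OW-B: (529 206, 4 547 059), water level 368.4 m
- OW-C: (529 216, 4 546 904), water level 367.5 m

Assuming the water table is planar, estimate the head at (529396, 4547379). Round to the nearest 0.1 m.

Taking OW-A as reference: OW-B−OW-A = (-380, 210, -1.5); OW-C−OW-A = (-370, 55, -2.4).
Determinant of the coordinate differences = (-380)·55 − (-370)·210 = 56800.
∂h/∂x = [(-1.5)·55 − (-2.4)·210] / 56800 = +0.007421
∂h/∂y = [(-380)·(-2.4) − (-370)·(-1.5)] / 56800 = +0.006285
h(529396, 4547379) = 369.9 + (+0.007421)·(-190) + (+0.006285)·(530) = 369.9 -1.410 +3.331 = 371.821 m.

371.8 m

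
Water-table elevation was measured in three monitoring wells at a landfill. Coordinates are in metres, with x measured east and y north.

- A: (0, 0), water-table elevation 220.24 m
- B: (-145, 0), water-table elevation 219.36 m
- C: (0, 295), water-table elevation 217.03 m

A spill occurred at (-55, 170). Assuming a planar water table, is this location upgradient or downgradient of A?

downgradient

∂h/∂x = (219.36 − 220.24) / (-145 − 0) = +0.006069
∂h/∂y = (217.03 − 220.24) / (295 − 0) = -0.01088
Head at (-55, 170) = 220.24 + (+0.006069)·(-55) + (-0.01088)·(170) = 218.06 m.
That is lower than the 220.24 m at A, so the point is downgradient.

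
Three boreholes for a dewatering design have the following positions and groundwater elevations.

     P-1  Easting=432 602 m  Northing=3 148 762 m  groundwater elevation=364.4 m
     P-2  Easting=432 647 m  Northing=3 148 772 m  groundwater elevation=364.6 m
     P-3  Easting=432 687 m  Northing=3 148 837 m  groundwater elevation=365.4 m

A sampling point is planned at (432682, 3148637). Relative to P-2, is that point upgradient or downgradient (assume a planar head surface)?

downgradient

With h = a·x + b·y + c and P-1 as origin, the differences give:
  45·a + 10·b = +0.2
  85·a + 75·b = +1.0
Eliminate b (×75 and ×10, subtract): 2525·a = 5.00 → a = ∂h/∂x = +0.001980
Back-substitute: b = ∂h/∂y = +0.01109.
Head at (432682, 3148637) = 364.4 + (+0.001980)·(80) + (+0.01109)·(-125) = 363.17 m.
That is lower than the 364.6 m at P-2, so the point is downgradient.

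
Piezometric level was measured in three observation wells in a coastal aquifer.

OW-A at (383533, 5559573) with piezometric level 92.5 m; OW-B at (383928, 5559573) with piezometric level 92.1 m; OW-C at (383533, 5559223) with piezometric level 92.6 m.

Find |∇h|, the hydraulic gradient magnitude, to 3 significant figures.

0.00105

∂h/∂x = (92.1 − 92.5) / (383928 − 383533) = -0.001013
∂h/∂y = (92.6 − 92.5) / (5559223 − 5559573) = -0.0002857
|∇h| = √(-0.001013² + -0.0002857²) = 0.001053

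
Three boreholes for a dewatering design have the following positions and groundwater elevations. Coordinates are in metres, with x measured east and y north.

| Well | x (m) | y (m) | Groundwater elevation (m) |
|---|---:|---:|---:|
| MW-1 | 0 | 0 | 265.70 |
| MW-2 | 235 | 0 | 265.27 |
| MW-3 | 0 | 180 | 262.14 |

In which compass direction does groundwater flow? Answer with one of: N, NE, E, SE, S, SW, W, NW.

∂h/∂x = (265.27 − 265.70) / (235 − 0) = -0.001830
∂h/∂y = (262.14 − 265.70) / (180 − 0) = -0.01978
Flow = −∇h = (+0.001830 east, +0.01978 north), which points north.

N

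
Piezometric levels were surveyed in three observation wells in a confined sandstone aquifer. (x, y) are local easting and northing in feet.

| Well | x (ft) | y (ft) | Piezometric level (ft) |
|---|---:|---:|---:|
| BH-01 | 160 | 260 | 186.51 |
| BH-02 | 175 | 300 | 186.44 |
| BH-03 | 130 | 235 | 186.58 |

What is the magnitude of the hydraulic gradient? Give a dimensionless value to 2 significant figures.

0.0018

With h = a·x + b·y + c and BH-01 as origin, the differences give:
  15·a + 40·b = -0.07
  (-30)·a + (-25)·b = +0.07
Eliminate b (×(-25) and ×40, subtract): 825·a = -1.050 → a = ∂h/∂x = -0.001273
Back-substitute: b = ∂h/∂y = -0.001273.
|∇h| = √(-0.001273² + -0.001273²) = 0.0018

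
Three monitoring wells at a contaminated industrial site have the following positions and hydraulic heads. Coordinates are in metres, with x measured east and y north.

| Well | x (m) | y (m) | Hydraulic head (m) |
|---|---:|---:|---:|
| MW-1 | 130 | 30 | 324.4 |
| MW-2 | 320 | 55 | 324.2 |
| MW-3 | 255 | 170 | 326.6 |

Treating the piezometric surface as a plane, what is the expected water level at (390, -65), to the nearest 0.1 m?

321.7 m

With h = a·x + b·y + c and MW-1 as origin, the differences give:
  190·a + 25·b = -0.2
  125·a + 140·b = +2.2
Eliminate b (×140 and ×25, subtract): 23475·a = -83.00 → a = ∂h/∂x = -0.003536
Back-substitute: b = ∂h/∂y = +0.01887.
h(390, -65) = 324.4 + (-0.003536)·(260) + (+0.01887)·(-95) = 324.4 -0.919 -1.793 = 321.688 m.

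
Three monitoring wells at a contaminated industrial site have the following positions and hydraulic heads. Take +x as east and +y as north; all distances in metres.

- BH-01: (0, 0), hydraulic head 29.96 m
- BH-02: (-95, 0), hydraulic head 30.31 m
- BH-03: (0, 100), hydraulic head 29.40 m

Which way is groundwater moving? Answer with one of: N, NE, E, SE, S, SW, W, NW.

∂h/∂x = (30.31 − 29.96) / (-95 − 0) = -0.003684
∂h/∂y = (29.40 − 29.96) / (100 − 0) = -0.005600
Flow = −∇h = (+0.003684 east, +0.005600 north), which points northeast.

NE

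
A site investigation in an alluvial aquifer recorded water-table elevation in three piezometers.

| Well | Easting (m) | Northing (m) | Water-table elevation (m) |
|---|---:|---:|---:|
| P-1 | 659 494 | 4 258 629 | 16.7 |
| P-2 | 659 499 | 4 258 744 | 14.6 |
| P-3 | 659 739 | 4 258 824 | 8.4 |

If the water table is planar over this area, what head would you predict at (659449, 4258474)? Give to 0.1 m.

With h = a·x + b·y + c and P-1 as origin, the differences give:
  5·a + 115·b = -2.1
  245·a + 195·b = -8.3
Eliminate b (×195 and ×115, subtract): -27200·a = 545.00 → a = ∂h/∂x = -0.02004
Back-substitute: b = ∂h/∂y = -0.01739.
h(659449, 4258474) = 16.7 + (-0.02004)·(-45) + (-0.01739)·(-155) = 16.7 +0.902 +2.695 = 20.297 m.

20.3 m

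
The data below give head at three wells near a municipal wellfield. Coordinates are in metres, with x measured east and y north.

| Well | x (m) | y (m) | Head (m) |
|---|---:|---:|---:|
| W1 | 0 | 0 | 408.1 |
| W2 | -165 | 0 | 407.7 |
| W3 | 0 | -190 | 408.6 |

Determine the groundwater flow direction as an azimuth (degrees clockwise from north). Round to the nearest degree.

∂h/∂x = (407.7 − 408.1) / (-165 − 0) = +0.002424
∂h/∂y = (408.6 − 408.1) / (-190 − 0) = -0.002632
Flow direction (−∇h) has components (-0.002424 E, +0.002632 N).
Azimuth = atan2(E, N) = atan2(-0.002424, +0.002632) = 317.3° ≈ 317°.

317°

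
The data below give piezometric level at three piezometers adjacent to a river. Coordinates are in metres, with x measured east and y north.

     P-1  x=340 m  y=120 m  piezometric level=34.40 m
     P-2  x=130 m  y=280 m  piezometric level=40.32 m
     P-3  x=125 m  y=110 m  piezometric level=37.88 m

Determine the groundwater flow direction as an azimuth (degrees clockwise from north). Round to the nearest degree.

131°

Taking P-1 as reference: P-2−P-1 = (-210, 160, +5.92); P-3−P-1 = (-215, -10, +3.48).
Determinant of the coordinate differences = (-210)·(-10) − (-215)·160 = 36500.
∂h/∂x = [(+5.92)·(-10) − (+3.48)·160] / 36500 = -0.01688
∂h/∂y = [(-210)·(+3.48) − (-215)·(+5.92)] / 36500 = +0.01485
Flow direction (−∇h) has components (+0.01688 E, -0.01485 N).
Azimuth = atan2(E, N) = atan2(+0.01688, -0.01485) = 131.3° ≈ 131°.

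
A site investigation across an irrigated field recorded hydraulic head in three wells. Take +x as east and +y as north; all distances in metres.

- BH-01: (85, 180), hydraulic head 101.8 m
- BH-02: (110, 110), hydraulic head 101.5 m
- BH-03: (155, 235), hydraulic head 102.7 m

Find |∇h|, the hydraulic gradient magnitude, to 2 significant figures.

0.010

Taking BH-01 as reference: BH-02−BH-01 = (25, -70, -0.3); BH-03−BH-01 = (70, 55, +0.9).
Determinant of the coordinate differences = 25·55 − 70·(-70) = 6275.
∂h/∂x = [(-0.3)·55 − (+0.9)·(-70)] / 6275 = +0.007410
∂h/∂y = [25·(+0.9) − 70·(-0.3)] / 6275 = +0.006932
|∇h| = √(0.007410² + 0.006932²) = 0.01015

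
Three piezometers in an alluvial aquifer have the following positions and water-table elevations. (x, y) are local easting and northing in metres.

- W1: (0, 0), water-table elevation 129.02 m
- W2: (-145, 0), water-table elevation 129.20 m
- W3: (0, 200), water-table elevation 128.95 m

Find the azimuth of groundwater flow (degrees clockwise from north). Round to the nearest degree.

074°

∂h/∂x = (129.20 − 129.02) / (-145 − 0) = -0.001241
∂h/∂y = (128.95 − 129.02) / (200 − 0) = -0.0003500
Flow direction (−∇h) has components (+0.001241 E, +0.0003500 N).
Azimuth = atan2(E, N) = atan2(+0.001241, +0.0003500) = 74.3° ≈ 074°.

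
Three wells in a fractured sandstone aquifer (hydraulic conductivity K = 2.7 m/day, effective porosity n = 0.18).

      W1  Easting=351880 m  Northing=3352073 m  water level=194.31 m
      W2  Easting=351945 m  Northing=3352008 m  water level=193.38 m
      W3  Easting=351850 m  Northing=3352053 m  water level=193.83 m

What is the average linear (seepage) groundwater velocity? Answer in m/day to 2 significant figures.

Differences from W1: to W2 (Δx, Δy, Δh) = (65, -65, -0.93); to W3 = (-30, -20, -0.48).
Determinant of the coordinate differences = 65·(-20) − (-30)·(-65) = -3250.
∂h/∂x = [(-0.93)·(-20) − (-0.48)·(-65)] / -3250 = +0.003877
∂h/∂y = [65·(-0.48) − (-30)·(-0.93)] / -3250 = +0.01818
|∇h| = √(0.003877² + 0.01818²) = 0.01859
Seepage velocity v = K·i/n = 2.7 × 0.01859 / 0.18 = 0.2789 m/day.

0.28 m/day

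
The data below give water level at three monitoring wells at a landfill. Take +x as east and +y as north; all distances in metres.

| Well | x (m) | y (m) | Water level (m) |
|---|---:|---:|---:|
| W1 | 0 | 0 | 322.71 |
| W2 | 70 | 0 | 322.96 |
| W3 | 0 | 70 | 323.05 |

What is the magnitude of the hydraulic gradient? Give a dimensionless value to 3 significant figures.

0.00603

∂h/∂x = (322.96 − 322.71) / (70 − 0) = +0.003571
∂h/∂y = (323.05 − 322.71) / (70 − 0) = +0.004857
|∇h| = √(0.003571² + 0.004857²) = 0.006028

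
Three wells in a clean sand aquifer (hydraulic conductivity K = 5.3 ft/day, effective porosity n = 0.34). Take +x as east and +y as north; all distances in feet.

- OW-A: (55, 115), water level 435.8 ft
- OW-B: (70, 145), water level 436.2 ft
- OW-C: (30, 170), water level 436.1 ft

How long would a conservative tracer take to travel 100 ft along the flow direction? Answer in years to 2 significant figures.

Taking OW-A as reference: OW-B−OW-A = (15, 30, +0.4); OW-C−OW-A = (-25, 55, +0.3).
Determinant of the coordinate differences = 15·55 − (-25)·30 = 1575.
∂h/∂x = [(+0.4)·55 − (+0.3)·30] / 1575 = +0.008254
∂h/∂y = [15·(+0.3) − (-25)·(+0.4)] / 1575 = +0.009206
|∇h| = √(0.008254² + 0.009206²) = 0.01236
Seepage velocity v = K·i/n = 5.3 × 0.01236 / 0.34 = 0.1927 ft/day.
t = 100 / 0.1927 = 518.9 days = 1.42 years.

1.4 years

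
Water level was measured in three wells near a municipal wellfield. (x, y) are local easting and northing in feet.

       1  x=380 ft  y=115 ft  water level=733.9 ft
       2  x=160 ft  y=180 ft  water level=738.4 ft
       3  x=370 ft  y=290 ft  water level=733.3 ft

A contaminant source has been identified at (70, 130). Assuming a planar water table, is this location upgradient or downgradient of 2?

upgradient

Differences from 1: to 2 (Δx, Δy, Δh) = (-220, 65, +4.5); to 3 = (-10, 175, -0.6).
Solve a·Δx + b·Δy = Δh: det = (-220)·175 − (-10)·65 = -37850.
∂h/∂x = [(+4.5)·175 − (-0.6)·65] / -37850 = -0.02184
∂h/∂y = [(-220)·(-0.6) − (-10)·(+4.5)] / -37850 = -0.004676
Head at (70, 130) = 733.9 + (-0.02184)·(-310) + (-0.004676)·(15) = 740.60 ft.
That is higher than the 738.4 ft at 2, so the point is upgradient.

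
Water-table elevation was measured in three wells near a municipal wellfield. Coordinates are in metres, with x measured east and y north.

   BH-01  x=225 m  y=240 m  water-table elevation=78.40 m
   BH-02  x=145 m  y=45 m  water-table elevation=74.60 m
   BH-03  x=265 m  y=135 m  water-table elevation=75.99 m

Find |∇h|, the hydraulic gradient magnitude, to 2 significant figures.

0.022

With h = a·x + b·y + c and BH-01 as origin, the differences give:
  (-80)·a + (-195)·b = -3.80
  40·a + (-105)·b = -2.41
Eliminate b (×(-105) and ×(-195), subtract): 16200·a = -70.950 → a = ∂h/∂x = -0.004380
Back-substitute: b = ∂h/∂y = +0.02128.
|∇h| = √(-0.004380² + 0.02128²) = 0.02173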